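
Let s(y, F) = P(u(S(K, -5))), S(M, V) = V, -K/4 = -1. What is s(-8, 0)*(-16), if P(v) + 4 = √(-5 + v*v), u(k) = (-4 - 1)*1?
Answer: 64 - 32*√5 ≈ -7.5542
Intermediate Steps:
K = 4 (K = -4*(-1) = 4)
u(k) = -5 (u(k) = -5*1 = -5)
P(v) = -4 + √(-5 + v²) (P(v) = -4 + √(-5 + v*v) = -4 + √(-5 + v²))
s(y, F) = -4 + 2*√5 (s(y, F) = -4 + √(-5 + (-5)²) = -4 + √(-5 + 25) = -4 + √20 = -4 + 2*√5)
s(-8, 0)*(-16) = (-4 + 2*√5)*(-16) = 64 - 32*√5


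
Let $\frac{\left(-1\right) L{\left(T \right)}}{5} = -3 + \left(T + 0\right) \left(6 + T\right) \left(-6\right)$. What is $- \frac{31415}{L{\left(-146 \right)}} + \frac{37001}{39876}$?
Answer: $\frac{1429124245}{1630170756} \approx 0.87667$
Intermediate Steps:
$L{\left(T \right)} = 15 + 30 T \left(6 + T\right)$ ($L{\left(T \right)} = - 5 \left(-3 + \left(T + 0\right) \left(6 + T\right) \left(-6\right)\right) = - 5 \left(-3 + T \left(6 + T\right) \left(-6\right)\right) = - 5 \left(-3 - 6 T \left(6 + T\right)\right) = 15 + 30 T \left(6 + T\right)$)
$- \frac{31415}{L{\left(-146 \right)}} + \frac{37001}{39876} = - \frac{31415}{15 + 30 \left(-146\right)^{2} + 180 \left(-146\right)} + \frac{37001}{39876} = - \frac{31415}{15 + 30 \cdot 21316 - 26280} + 37001 \cdot \frac{1}{39876} = - \frac{31415}{15 + 639480 - 26280} + \frac{37001}{39876} = - \frac{31415}{613215} + \frac{37001}{39876} = \left(-31415\right) \frac{1}{613215} + \frac{37001}{39876} = - \frac{6283}{122643} + \frac{37001}{39876} = \frac{1429124245}{1630170756}$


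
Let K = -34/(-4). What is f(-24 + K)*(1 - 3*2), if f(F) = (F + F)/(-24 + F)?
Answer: -310/79 ≈ -3.9240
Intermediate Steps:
K = 17/2 (K = -34*(-¼) = 17/2 ≈ 8.5000)
f(F) = 2*F/(-24 + F) (f(F) = (2*F)/(-24 + F) = 2*F/(-24 + F))
f(-24 + K)*(1 - 3*2) = (2*(-24 + 17/2)/(-24 + (-24 + 17/2)))*(1 - 3*2) = (2*(-31/2)/(-24 - 31/2))*(1 - 6) = (2*(-31/2)/(-79/2))*(-5) = (2*(-31/2)*(-2/79))*(-5) = (62/79)*(-5) = -310/79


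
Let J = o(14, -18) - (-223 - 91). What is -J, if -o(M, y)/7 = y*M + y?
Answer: -2204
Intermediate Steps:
o(M, y) = -7*y - 7*M*y (o(M, y) = -7*(y*M + y) = -7*(M*y + y) = -7*(y + M*y) = -7*y - 7*M*y)
J = 2204 (J = -7*(-18)*(1 + 14) - (-223 - 91) = -7*(-18)*15 - 1*(-314) = 1890 + 314 = 2204)
-J = -1*2204 = -2204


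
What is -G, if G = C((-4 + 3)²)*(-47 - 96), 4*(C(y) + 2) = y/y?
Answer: -1001/4 ≈ -250.25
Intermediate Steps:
C(y) = -7/4 (C(y) = -2 + (y/y)/4 = -2 + (¼)*1 = -2 + ¼ = -7/4)
G = 1001/4 (G = -7*(-47 - 96)/4 = -7/4*(-143) = 1001/4 ≈ 250.25)
-G = -1*1001/4 = -1001/4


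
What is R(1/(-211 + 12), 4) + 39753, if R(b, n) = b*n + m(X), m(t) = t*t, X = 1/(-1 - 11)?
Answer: 1139161591/28656 ≈ 39753.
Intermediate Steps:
X = -1/12 (X = 1/(-12) = -1/12 ≈ -0.083333)
m(t) = t**2
R(b, n) = 1/144 + b*n (R(b, n) = b*n + (-1/12)**2 = b*n + 1/144 = 1/144 + b*n)
R(1/(-211 + 12), 4) + 39753 = (1/144 + 4/(-211 + 12)) + 39753 = (1/144 + 4/(-199)) + 39753 = (1/144 - 1/199*4) + 39753 = (1/144 - 4/199) + 39753 = -377/28656 + 39753 = 1139161591/28656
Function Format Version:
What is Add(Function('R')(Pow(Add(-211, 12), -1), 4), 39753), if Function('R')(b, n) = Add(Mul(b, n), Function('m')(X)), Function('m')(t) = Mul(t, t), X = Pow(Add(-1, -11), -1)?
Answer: Rational(1139161591, 28656) ≈ 39753.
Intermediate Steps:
X = Rational(-1, 12) (X = Pow(-12, -1) = Rational(-1, 12) ≈ -0.083333)
Function('m')(t) = Pow(t, 2)
Function('R')(b, n) = Add(Rational(1, 144), Mul(b, n)) (Function('R')(b, n) = Add(Mul(b, n), Pow(Rational(-1, 12), 2)) = Add(Mul(b, n), Rational(1, 144)) = Add(Rational(1, 144), Mul(b, n)))
Add(Function('R')(Pow(Add(-211, 12), -1), 4), 39753) = Add(Add(Rational(1, 144), Mul(Pow(Add(-211, 12), -1), 4)), 39753) = Add(Add(Rational(1, 144), Mul(Pow(-199, -1), 4)), 39753) = Add(Add(Rational(1, 144), Mul(Rational(-1, 199), 4)), 39753) = Add(Add(Rational(1, 144), Rational(-4, 199)), 39753) = Add(Rational(-377, 28656), 39753) = Rational(1139161591, 28656)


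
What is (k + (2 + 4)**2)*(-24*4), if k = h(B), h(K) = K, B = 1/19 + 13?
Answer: -89472/19 ≈ -4709.1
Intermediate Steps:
B = 248/19 (B = 1/19 + 13 = 248/19 ≈ 13.053)
k = 248/19 ≈ 13.053
(k + (2 + 4)**2)*(-24*4) = (248/19 + (2 + 4)**2)*(-24*4) = (248/19 + 6**2)*(-96) = (248/19 + 36)*(-96) = (932/19)*(-96) = -89472/19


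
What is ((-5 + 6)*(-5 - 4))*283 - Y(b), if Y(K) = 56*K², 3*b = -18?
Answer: -4563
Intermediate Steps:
b = -6 (b = (⅓)*(-18) = -6)
((-5 + 6)*(-5 - 4))*283 - Y(b) = ((-5 + 6)*(-5 - 4))*283 - 56*(-6)² = (1*(-9))*283 - 56*36 = -9*283 - 1*2016 = -2547 - 2016 = -4563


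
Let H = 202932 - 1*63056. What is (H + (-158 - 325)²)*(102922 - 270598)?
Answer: -62570814540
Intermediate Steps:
H = 139876 (H = 202932 - 63056 = 139876)
(H + (-158 - 325)²)*(102922 - 270598) = (139876 + (-158 - 325)²)*(102922 - 270598) = (139876 + (-483)²)*(-167676) = (139876 + 233289)*(-167676) = 373165*(-167676) = -62570814540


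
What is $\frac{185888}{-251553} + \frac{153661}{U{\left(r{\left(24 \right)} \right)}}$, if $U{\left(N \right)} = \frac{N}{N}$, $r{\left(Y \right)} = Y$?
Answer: $\frac{38653699645}{251553} \approx 1.5366 \cdot 10^{5}$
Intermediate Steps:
$U{\left(N \right)} = 1$
$\frac{185888}{-251553} + \frac{153661}{U{\left(r{\left(24 \right)} \right)}} = \frac{185888}{-251553} + \frac{153661}{1} = 185888 \left(- \frac{1}{251553}\right) + 153661 \cdot 1 = - \frac{185888}{251553} + 153661 = \frac{38653699645}{251553}$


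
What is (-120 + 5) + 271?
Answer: 156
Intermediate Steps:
(-120 + 5) + 271 = -115 + 271 = 156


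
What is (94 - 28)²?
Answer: 4356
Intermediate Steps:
(94 - 28)² = 66² = 4356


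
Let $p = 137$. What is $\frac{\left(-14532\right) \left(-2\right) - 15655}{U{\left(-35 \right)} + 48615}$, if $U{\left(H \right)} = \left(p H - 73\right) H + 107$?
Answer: $\frac{253}{4134} \approx 0.0612$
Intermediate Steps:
$U{\left(H \right)} = 107 + H \left(-73 + 137 H\right)$ ($U{\left(H \right)} = \left(137 H - 73\right) H + 107 = \left(-73 + 137 H\right) H + 107 = H \left(-73 + 137 H\right) + 107 = 107 + H \left(-73 + 137 H\right)$)
$\frac{\left(-14532\right) \left(-2\right) - 15655}{U{\left(-35 \right)} + 48615} = \frac{\left(-14532\right) \left(-2\right) - 15655}{\left(107 - -2555 + 137 \left(-35\right)^{2}\right) + 48615} = \frac{29064 - 15655}{\left(107 + 2555 + 137 \cdot 1225\right) + 48615} = \frac{13409}{\left(107 + 2555 + 167825\right) + 48615} = \frac{13409}{170487 + 48615} = \frac{13409}{219102} = 13409 \cdot \frac{1}{219102} = \frac{253}{4134}$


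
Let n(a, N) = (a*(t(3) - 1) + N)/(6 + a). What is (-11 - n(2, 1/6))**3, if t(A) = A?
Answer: -169112377/110592 ≈ -1529.2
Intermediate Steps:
n(a, N) = (N + 2*a)/(6 + a) (n(a, N) = (a*(3 - 1) + N)/(6 + a) = (a*2 + N)/(6 + a) = (2*a + N)/(6 + a) = (N + 2*a)/(6 + a))
(-11 - n(2, 1/6))**3 = (-11 - (1/6 + 2*2)/(6 + 2))**3 = (-11 - (1/6 + 4)/8)**3 = (-11 - 25/(8*6))**3 = (-11 - 1*25/48)**3 = (-11 - 25/48)**3 = (-553/48)**3 = -169112377/110592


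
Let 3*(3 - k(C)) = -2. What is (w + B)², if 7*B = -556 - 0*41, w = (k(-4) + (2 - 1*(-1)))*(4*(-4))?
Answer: 15272464/441 ≈ 34631.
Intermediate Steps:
k(C) = 11/3 (k(C) = 3 - ⅓*(-2) = 3 + ⅔ = 11/3)
w = -320/3 (w = (11/3 + (2 - 1*(-1)))*(4*(-4)) = (11/3 + (2 + 1))*(-16) = (11/3 + 3)*(-16) = (20/3)*(-16) = -320/3 ≈ -106.67)
B = -556/7 (B = (-556 - 0*41)/7 = (-556 - 1*0)/7 = (-556 + 0)/7 = (⅐)*(-556) = -556/7 ≈ -79.429)
(w + B)² = (-320/3 - 556/7)² = (-3908/21)² = 15272464/441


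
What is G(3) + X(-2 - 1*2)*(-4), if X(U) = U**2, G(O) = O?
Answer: -61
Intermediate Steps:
G(3) + X(-2 - 1*2)*(-4) = 3 + (-2 - 1*2)**2*(-4) = 3 + (-2 - 2)**2*(-4) = 3 + (-4)**2*(-4) = 3 + 16*(-4) = 3 - 64 = -61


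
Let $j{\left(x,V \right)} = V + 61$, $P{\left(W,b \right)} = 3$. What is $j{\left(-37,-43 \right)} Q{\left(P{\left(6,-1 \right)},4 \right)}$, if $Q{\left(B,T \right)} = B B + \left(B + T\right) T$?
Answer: $666$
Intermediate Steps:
$Q{\left(B,T \right)} = B^{2} + T \left(B + T\right)$
$j{\left(x,V \right)} = 61 + V$
$j{\left(-37,-43 \right)} Q{\left(P{\left(6,-1 \right)},4 \right)} = \left(61 - 43\right) \left(3^{2} + 4^{2} + 3 \cdot 4\right) = 18 \left(9 + 16 + 12\right) = 18 \cdot 37 = 666$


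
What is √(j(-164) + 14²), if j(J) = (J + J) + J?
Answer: 2*I*√74 ≈ 17.205*I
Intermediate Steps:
j(J) = 3*J (j(J) = 2*J + J = 3*J)
√(j(-164) + 14²) = √(3*(-164) + 14²) = √(-492 + 196) = √(-296) = 2*I*√74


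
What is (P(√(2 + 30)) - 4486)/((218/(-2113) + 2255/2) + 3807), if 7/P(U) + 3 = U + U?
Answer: -322270534/354496937 + 33808*√2/354496937 ≈ -0.90896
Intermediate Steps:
P(U) = 7/(-3 + 2*U) (P(U) = 7/(-3 + (U + U)) = 7/(-3 + 2*U))
(P(√(2 + 30)) - 4486)/((218/(-2113) + 2255/2) + 3807) = (7/(-3 + 2*√(2 + 30)) - 4486)/((218/(-2113) + 2255/2) + 3807) = (7/(-3 + 2*√32) - 4486)/((218*(-1/2113) + 2255*(½)) + 3807) = (7/(-3 + 2*(4*√2)) - 4486)/((-218/2113 + 2255/2) + 3807) = (7/(-3 + 8*√2) - 4486)/(4764379/4226 + 3807) = (-4486 + 7/(-3 + 8*√2))/(20852761/4226) = (-4486 + 7/(-3 + 8*√2))*(4226/20852761) = -18957836/20852761 + 29582/(20852761*(-3 + 8*√2))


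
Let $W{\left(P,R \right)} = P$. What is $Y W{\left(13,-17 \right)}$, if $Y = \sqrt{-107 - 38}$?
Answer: $13 i \sqrt{145} \approx 156.54 i$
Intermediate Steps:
$Y = i \sqrt{145}$ ($Y = \sqrt{-145} = i \sqrt{145} \approx 12.042 i$)
$Y W{\left(13,-17 \right)} = i \sqrt{145} \cdot 13 = 13 i \sqrt{145}$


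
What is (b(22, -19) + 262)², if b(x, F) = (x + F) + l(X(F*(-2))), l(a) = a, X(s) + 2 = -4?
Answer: 67081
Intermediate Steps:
X(s) = -6 (X(s) = -2 - 4 = -6)
b(x, F) = -6 + F + x (b(x, F) = (x + F) - 6 = (F + x) - 6 = -6 + F + x)
(b(22, -19) + 262)² = ((-6 - 19 + 22) + 262)² = (-3 + 262)² = 259² = 67081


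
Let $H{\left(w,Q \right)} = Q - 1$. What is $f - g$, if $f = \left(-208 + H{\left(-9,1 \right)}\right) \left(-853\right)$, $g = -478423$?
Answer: $655847$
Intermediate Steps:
$H{\left(w,Q \right)} = -1 + Q$
$f = 177424$ ($f = \left(-208 + \left(-1 + 1\right)\right) \left(-853\right) = \left(-208 + 0\right) \left(-853\right) = \left(-208\right) \left(-853\right) = 177424$)
$f - g = 177424 - -478423 = 177424 + 478423 = 655847$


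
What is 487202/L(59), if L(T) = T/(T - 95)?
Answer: -17539272/59 ≈ -2.9728e+5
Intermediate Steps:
L(T) = T/(-95 + T)
487202/L(59) = 487202/((59/(-95 + 59))) = 487202/((59/(-36))) = 487202/((59*(-1/36))) = 487202/(-59/36) = 487202*(-36/59) = -17539272/59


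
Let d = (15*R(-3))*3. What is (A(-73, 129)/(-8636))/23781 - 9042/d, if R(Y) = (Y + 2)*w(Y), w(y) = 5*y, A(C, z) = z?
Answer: -206331131683/15402953700 ≈ -13.396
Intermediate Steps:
R(Y) = 5*Y*(2 + Y) (R(Y) = (Y + 2)*(5*Y) = (2 + Y)*(5*Y) = 5*Y*(2 + Y))
d = 675 (d = (15*(5*(-3)*(2 - 3)))*3 = (15*(5*(-3)*(-1)))*3 = (15*15)*3 = 225*3 = 675)
(A(-73, 129)/(-8636))/23781 - 9042/d = (129/(-8636))/23781 - 9042/675 = (129*(-1/8636))*(1/23781) - 9042*1/675 = -129/8636*1/23781 - 3014/225 = -43/68457572 - 3014/225 = -206331131683/15402953700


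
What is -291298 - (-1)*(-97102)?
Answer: -388400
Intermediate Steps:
-291298 - (-1)*(-97102) = -291298 - 1*97102 = -291298 - 97102 = -388400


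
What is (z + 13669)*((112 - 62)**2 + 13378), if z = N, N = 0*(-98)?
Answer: 217036382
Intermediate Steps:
N = 0
z = 0
(z + 13669)*((112 - 62)**2 + 13378) = (0 + 13669)*((112 - 62)**2 + 13378) = 13669*(50**2 + 13378) = 13669*(2500 + 13378) = 13669*15878 = 217036382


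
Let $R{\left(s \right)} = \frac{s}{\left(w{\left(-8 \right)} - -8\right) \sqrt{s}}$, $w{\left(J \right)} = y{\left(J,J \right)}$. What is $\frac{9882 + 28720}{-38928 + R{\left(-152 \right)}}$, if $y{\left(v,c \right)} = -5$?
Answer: $- \frac{1690535988}{1704812851} - \frac{57903 i \sqrt{38}}{3409625702} \approx -0.99163 - 0.00010469 i$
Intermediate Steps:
$w{\left(J \right)} = -5$
$R{\left(s \right)} = \frac{\sqrt{s}}{3}$ ($R{\left(s \right)} = \frac{s}{\left(-5 - -8\right) \sqrt{s}} = \frac{s}{\left(-5 + 8\right) \sqrt{s}} = \frac{s}{3 \sqrt{s}} = s \frac{1}{3 \sqrt{s}} = \frac{\sqrt{s}}{3}$)
$\frac{9882 + 28720}{-38928 + R{\left(-152 \right)}} = \frac{9882 + 28720}{-38928 + \frac{\sqrt{-152}}{3}} = \frac{38602}{-38928 + \frac{2 i \sqrt{38}}{3}}$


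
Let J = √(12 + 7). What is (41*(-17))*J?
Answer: -697*√19 ≈ -3038.2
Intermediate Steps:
J = √19 ≈ 4.3589
(41*(-17))*J = (41*(-17))*√19 = -697*√19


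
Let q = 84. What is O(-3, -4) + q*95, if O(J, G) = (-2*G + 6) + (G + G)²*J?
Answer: 7802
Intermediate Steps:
O(J, G) = 6 - 2*G + 4*J*G² (O(J, G) = (6 - 2*G) + (2*G)²*J = (6 - 2*G) + (4*G²)*J = (6 - 2*G) + 4*J*G² = 6 - 2*G + 4*J*G²)
O(-3, -4) + q*95 = (6 - 2*(-4) + 4*(-3)*(-4)²) + 84*95 = (6 + 8 + 4*(-3)*16) + 7980 = (6 + 8 - 192) + 7980 = -178 + 7980 = 7802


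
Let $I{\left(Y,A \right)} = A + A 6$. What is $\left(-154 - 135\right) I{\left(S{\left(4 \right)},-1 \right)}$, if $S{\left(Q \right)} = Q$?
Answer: $2023$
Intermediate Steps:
$I{\left(Y,A \right)} = 7 A$ ($I{\left(Y,A \right)} = A + 6 A = 7 A$)
$\left(-154 - 135\right) I{\left(S{\left(4 \right)},-1 \right)} = \left(-154 - 135\right) 7 \left(-1\right) = \left(-289\right) \left(-7\right) = 2023$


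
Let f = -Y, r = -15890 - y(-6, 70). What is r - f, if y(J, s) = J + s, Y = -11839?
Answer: -27793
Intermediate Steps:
r = -15954 (r = -15890 - (-6 + 70) = -15890 - 1*64 = -15890 - 64 = -15954)
f = 11839 (f = -1*(-11839) = 11839)
r - f = -15954 - 1*11839 = -15954 - 11839 = -27793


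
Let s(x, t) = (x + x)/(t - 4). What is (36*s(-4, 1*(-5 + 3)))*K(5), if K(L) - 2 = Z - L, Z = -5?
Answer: -384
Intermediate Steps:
K(L) = -3 - L (K(L) = 2 + (-5 - L) = -3 - L)
s(x, t) = 2*x/(-4 + t) (s(x, t) = (2*x)/(-4 + t) = 2*x/(-4 + t))
(36*s(-4, 1*(-5 + 3)))*K(5) = (36*(2*(-4)/(-4 + 1*(-5 + 3))))*(-3 - 1*5) = (36*(2*(-4)/(-4 + 1*(-2))))*(-3 - 5) = (36*(2*(-4)/(-4 - 2)))*(-8) = (36*(2*(-4)/(-6)))*(-8) = (36*(2*(-4)*(-⅙)))*(-8) = (36*(4/3))*(-8) = 48*(-8) = -384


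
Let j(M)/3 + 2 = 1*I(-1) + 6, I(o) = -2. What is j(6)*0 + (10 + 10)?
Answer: 20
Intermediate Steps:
j(M) = 6 (j(M) = -6 + 3*(1*(-2) + 6) = -6 + 3*(-2 + 6) = -6 + 3*4 = -6 + 12 = 6)
j(6)*0 + (10 + 10) = 6*0 + (10 + 10) = 0 + 20 = 20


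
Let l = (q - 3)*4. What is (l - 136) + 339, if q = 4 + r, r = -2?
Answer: 199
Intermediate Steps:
q = 2 (q = 4 - 2 = 2)
l = -4 (l = (2 - 3)*4 = -1*4 = -4)
(l - 136) + 339 = (-4 - 136) + 339 = -140 + 339 = 199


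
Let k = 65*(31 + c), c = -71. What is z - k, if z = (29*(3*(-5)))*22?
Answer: -6970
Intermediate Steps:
z = -9570 (z = (29*(-15))*22 = -435*22 = -9570)
k = -2600 (k = 65*(31 - 71) = 65*(-40) = -2600)
z - k = -9570 - 1*(-2600) = -9570 + 2600 = -6970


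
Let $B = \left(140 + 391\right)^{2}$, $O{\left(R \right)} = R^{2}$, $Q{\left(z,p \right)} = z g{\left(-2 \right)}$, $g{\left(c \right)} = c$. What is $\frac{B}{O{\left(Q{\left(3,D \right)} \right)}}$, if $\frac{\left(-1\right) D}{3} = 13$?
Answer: $\frac{31329}{4} \approx 7832.3$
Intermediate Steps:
$D = -39$ ($D = \left(-3\right) 13 = -39$)
$Q{\left(z,p \right)} = - 2 z$ ($Q{\left(z,p \right)} = z \left(-2\right) = - 2 z$)
$B = 281961$ ($B = 531^{2} = 281961$)
$\frac{B}{O{\left(Q{\left(3,D \right)} \right)}} = \frac{281961}{\left(\left(-2\right) 3\right)^{2}} = \frac{281961}{\left(-6\right)^{2}} = \frac{281961}{36} = 281961 \cdot \frac{1}{36} = \frac{31329}{4}$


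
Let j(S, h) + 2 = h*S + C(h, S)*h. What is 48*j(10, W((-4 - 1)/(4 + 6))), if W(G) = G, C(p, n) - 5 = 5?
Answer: -576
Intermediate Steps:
C(p, n) = 10 (C(p, n) = 5 + 5 = 10)
j(S, h) = -2 + 10*h + S*h (j(S, h) = -2 + (h*S + 10*h) = -2 + (S*h + 10*h) = -2 + (10*h + S*h) = -2 + 10*h + S*h)
48*j(10, W((-4 - 1)/(4 + 6))) = 48*(-2 + 10*((-4 - 1)/(4 + 6)) + 10*((-4 - 1)/(4 + 6))) = 48*(-2 + 10*(-5/10) + 10*(-5/10)) = 48*(-2 + 10*(-5*⅒) + 10*(-5*⅒)) = 48*(-2 + 10*(-½) + 10*(-½)) = 48*(-2 - 5 - 5) = 48*(-12) = -576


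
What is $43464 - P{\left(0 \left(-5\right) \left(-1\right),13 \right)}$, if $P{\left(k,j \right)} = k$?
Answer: $43464$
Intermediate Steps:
$43464 - P{\left(0 \left(-5\right) \left(-1\right),13 \right)} = 43464 - 0 \left(-5\right) \left(-1\right) = 43464 - 0 \left(-1\right) = 43464 - 0 = 43464 + 0 = 43464$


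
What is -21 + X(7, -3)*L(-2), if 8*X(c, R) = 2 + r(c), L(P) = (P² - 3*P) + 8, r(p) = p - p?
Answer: -33/2 ≈ -16.500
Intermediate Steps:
r(p) = 0
L(P) = 8 + P² - 3*P
X(c, R) = ¼ (X(c, R) = (2 + 0)/8 = (⅛)*2 = ¼)
-21 + X(7, -3)*L(-2) = -21 + (8 + (-2)² - 3*(-2))/4 = -21 + (8 + 4 + 6)/4 = -21 + (¼)*18 = -21 + 9/2 = -33/2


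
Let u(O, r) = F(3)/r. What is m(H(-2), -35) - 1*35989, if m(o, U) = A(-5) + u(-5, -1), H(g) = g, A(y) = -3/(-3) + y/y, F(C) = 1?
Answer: -35988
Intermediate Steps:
u(O, r) = 1/r
A(y) = 2 (A(y) = -3*(-1/3) + 1 = 1 + 1 = 2)
m(o, U) = 1 (m(o, U) = 2 + 1/(-1) = 2 - 1 = 1)
m(H(-2), -35) - 1*35989 = 1 - 1*35989 = 1 - 35989 = -35988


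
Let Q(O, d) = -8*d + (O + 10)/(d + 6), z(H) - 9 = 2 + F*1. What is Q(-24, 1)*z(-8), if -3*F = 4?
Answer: -290/3 ≈ -96.667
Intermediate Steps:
F = -4/3 (F = -1/3*4 = -4/3 ≈ -1.3333)
z(H) = 29/3 (z(H) = 9 + (2 - 4/3*1) = 9 + (2 - 4/3) = 9 + 2/3 = 29/3)
Q(O, d) = -8*d + (10 + O)/(6 + d)
Q(-24, 1)*z(-8) = ((10 - 24 - 48*1 - 8*1**2)/(6 + 1))*(29/3) = ((10 - 24 - 48 - 8*1)/7)*(29/3) = ((10 - 24 - 48 - 8)/7)*(29/3) = ((1/7)*(-70))*(29/3) = -10*29/3 = -290/3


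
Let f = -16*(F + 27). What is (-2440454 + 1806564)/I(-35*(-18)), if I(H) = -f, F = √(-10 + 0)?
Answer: -8557515/5912 + 316945*I*√10/5912 ≈ -1447.5 + 169.53*I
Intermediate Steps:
F = I*√10 (F = √(-10) = I*√10 ≈ 3.1623*I)
f = -432 - 16*I*√10 (f = -16*(I*√10 + 27) = -16*(27 + I*√10) = -432 - 16*I*√10 ≈ -432.0 - 50.596*I)
I(H) = 432 + 16*I*√10 (I(H) = -(-432 - 16*I*√10) = 432 + 16*I*√10)
(-2440454 + 1806564)/I(-35*(-18)) = (-2440454 + 1806564)/(432 + 16*I*√10) = -633890/(432 + 16*I*√10)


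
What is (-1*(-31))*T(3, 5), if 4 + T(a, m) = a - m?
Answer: -186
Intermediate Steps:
T(a, m) = -4 + a - m (T(a, m) = -4 + (a - m) = -4 + a - m)
(-1*(-31))*T(3, 5) = (-1*(-31))*(-4 + 3 - 1*5) = 31*(-4 + 3 - 5) = 31*(-6) = -186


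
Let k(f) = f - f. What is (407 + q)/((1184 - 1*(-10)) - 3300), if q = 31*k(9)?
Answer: -407/2106 ≈ -0.19326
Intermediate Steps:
k(f) = 0
q = 0 (q = 31*0 = 0)
(407 + q)/((1184 - 1*(-10)) - 3300) = (407 + 0)/((1184 - 1*(-10)) - 3300) = 407/((1184 + 10) - 3300) = 407/(1194 - 3300) = 407/(-2106) = 407*(-1/2106) = -407/2106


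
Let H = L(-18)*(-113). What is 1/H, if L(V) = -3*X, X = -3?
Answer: -1/1017 ≈ -0.00098328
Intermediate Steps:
L(V) = 9 (L(V) = -3*(-3) = 9)
H = -1017 (H = 9*(-113) = -1017)
1/H = 1/(-1017) = -1/1017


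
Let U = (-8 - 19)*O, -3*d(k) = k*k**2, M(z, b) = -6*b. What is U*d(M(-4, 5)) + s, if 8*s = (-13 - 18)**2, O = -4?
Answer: 7776961/8 ≈ 9.7212e+5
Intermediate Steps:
d(k) = -k**3/3 (d(k) = -k*k**2/3 = -k**3/3)
s = 961/8 (s = (-13 - 18)**2/8 = (1/8)*(-31)**2 = (1/8)*961 = 961/8 ≈ 120.13)
U = 108 (U = (-8 - 19)*(-4) = -27*(-4) = 108)
U*d(M(-4, 5)) + s = 108*(-(-6*5)**3/3) + 961/8 = 108*(-1/3*(-30)**3) + 961/8 = 108*(-1/3*(-27000)) + 961/8 = 108*9000 + 961/8 = 972000 + 961/8 = 7776961/8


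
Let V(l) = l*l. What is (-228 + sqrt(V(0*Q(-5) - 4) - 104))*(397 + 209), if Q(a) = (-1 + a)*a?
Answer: -138168 + 1212*I*sqrt(22) ≈ -1.3817e+5 + 5684.8*I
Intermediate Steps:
Q(a) = a*(-1 + a)
V(l) = l**2
(-228 + sqrt(V(0*Q(-5) - 4) - 104))*(397 + 209) = (-228 + sqrt((0*(-5*(-1 - 5)) - 4)**2 - 104))*(397 + 209) = (-228 + sqrt((0*(-5*(-6)) - 4)**2 - 104))*606 = (-228 + sqrt((0*30 - 4)**2 - 104))*606 = (-228 + sqrt((0 - 4)**2 - 104))*606 = (-228 + sqrt((-4)**2 - 104))*606 = (-228 + sqrt(16 - 104))*606 = (-228 + sqrt(-88))*606 = (-228 + 2*I*sqrt(22))*606 = -138168 + 1212*I*sqrt(22)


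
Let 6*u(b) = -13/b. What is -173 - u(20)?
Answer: -20747/120 ≈ -172.89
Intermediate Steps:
u(b) = -13/(6*b) (u(b) = (-13/b)/6 = -13/(6*b))
-173 - u(20) = -173 - (-13)/(6*20) = -173 - 1*(-13/120) = -173 + 13/120 = -20747/120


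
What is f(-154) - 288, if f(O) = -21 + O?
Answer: -463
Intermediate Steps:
f(-154) - 288 = (-21 - 154) - 288 = -175 - 288 = -463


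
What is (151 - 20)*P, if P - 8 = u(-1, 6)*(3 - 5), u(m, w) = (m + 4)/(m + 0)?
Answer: 1834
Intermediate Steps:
u(m, w) = (4 + m)/m
P = 14 (P = 8 + ((4 - 1)/(-1))*(3 - 5) = 8 - 1*3*(-2) = 8 - 3*(-2) = 8 + 6 = 14)
(151 - 20)*P = (151 - 20)*14 = 131*14 = 1834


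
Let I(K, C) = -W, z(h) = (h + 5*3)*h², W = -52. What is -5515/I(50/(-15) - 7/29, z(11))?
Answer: -5515/52 ≈ -106.06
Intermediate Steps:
z(h) = h²*(15 + h) (z(h) = (h + 15)*h² = (15 + h)*h² = h²*(15 + h))
I(K, C) = 52 (I(K, C) = -1*(-52) = 52)
-5515/I(50/(-15) - 7/29, z(11)) = -5515/52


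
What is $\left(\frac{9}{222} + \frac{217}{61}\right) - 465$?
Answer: $- \frac{2082769}{4514} \approx -461.4$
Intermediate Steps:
$\left(\frac{9}{222} + \frac{217}{61}\right) - 465 = \left(9 \cdot \frac{1}{222} + 217 \cdot \frac{1}{61}\right) - 465 = \left(\frac{3}{74} + \frac{217}{61}\right) - 465 = \frac{16241}{4514} - 465 = - \frac{2082769}{4514}$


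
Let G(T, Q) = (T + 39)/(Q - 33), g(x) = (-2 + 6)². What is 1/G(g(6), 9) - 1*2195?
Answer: -120749/55 ≈ -2195.4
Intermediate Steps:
g(x) = 16 (g(x) = 4² = 16)
G(T, Q) = (39 + T)/(-33 + Q)
1/G(g(6), 9) - 1*2195 = 1/((39 + 16)/(-33 + 9)) - 1*2195 = 1/(55/(-24)) - 2195 = 1/(-1/24*55) - 2195 = 1/(-55/24) - 2195 = -24/55 - 2195 = -120749/55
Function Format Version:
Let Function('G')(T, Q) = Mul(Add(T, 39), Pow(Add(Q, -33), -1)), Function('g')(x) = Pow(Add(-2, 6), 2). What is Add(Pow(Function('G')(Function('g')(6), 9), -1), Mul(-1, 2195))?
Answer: Rational(-120749, 55) ≈ -2195.4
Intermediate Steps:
Function('g')(x) = 16 (Function('g')(x) = Pow(4, 2) = 16)
Function('G')(T, Q) = Mul(Pow(Add(-33, Q), -1), Add(39, T)) (Function('G')(T, Q) = Mul(Add(39, T), Pow(Add(-33, Q), -1)) = Mul(Pow(Add(-33, Q), -1), Add(39, T)))
Add(Pow(Function('G')(Function('g')(6), 9), -1), Mul(-1, 2195)) = Add(Pow(Mul(Pow(Add(-33, 9), -1), Add(39, 16)), -1), Mul(-1, 2195)) = Add(Pow(Mul(Pow(-24, -1), 55), -1), -2195) = Add(Pow(Mul(Rational(-1, 24), 55), -1), -2195) = Add(Pow(Rational(-55, 24), -1), -2195) = Add(Rational(-24, 55), -2195) = Rational(-120749, 55)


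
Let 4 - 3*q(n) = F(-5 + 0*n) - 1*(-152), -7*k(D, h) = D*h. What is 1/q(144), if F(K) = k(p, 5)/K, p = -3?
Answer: -21/1033 ≈ -0.020329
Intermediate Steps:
k(D, h) = -D*h/7
F(K) = 15/(7*K) (F(K) = (-⅐*(-3)*5)/K = 15/(7*K))
q(n) = -1033/21 (q(n) = 4/3 - (15/(7*(-5 + 0*n)) - 1*(-152))/3 = 4/3 - (15/(7*(-5 + 0)) + 152)/3 = 4/3 - ((15/7)/(-5) + 152)/3 = 4/3 - ((15/7)*(-⅕) + 152)/3 = 4/3 - (-3/7 + 152)/3 = 4/3 - ⅓*1061/7 = 4/3 - 1061/21 = -1033/21)
1/q(144) = 1/(-1033/21) = -21/1033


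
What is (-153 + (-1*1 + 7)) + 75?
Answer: -72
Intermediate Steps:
(-153 + (-1*1 + 7)) + 75 = (-153 + (-1 + 7)) + 75 = (-153 + 6) + 75 = -147 + 75 = -72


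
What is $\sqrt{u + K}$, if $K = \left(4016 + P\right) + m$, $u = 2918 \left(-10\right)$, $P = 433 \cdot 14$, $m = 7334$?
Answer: $2 i \sqrt{2942} \approx 108.48 i$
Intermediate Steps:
$P = 6062$
$u = -29180$
$K = 17412$ ($K = \left(4016 + 6062\right) + 7334 = 10078 + 7334 = 17412$)
$\sqrt{u + K} = \sqrt{-29180 + 17412} = \sqrt{-11768} = 2 i \sqrt{2942}$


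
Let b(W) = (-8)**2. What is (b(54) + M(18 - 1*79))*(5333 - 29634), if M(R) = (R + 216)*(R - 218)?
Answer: 1049341481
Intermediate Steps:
b(W) = 64
M(R) = (-218 + R)*(216 + R) (M(R) = (216 + R)*(-218 + R) = (-218 + R)*(216 + R))
(b(54) + M(18 - 1*79))*(5333 - 29634) = (64 + (-47088 + (18 - 1*79)**2 - 2*(18 - 1*79)))*(5333 - 29634) = (64 + (-47088 + (18 - 79)**2 - 2*(18 - 79)))*(-24301) = (64 + (-47088 + (-61)**2 - 2*(-61)))*(-24301) = (64 + (-47088 + 3721 + 122))*(-24301) = (64 - 43245)*(-24301) = -43181*(-24301) = 1049341481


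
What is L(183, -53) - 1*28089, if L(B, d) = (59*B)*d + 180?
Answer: -600150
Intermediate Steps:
L(B, d) = 180 + 59*B*d (L(B, d) = 59*B*d + 180 = 180 + 59*B*d)
L(183, -53) - 1*28089 = (180 + 59*183*(-53)) - 1*28089 = (180 - 572241) - 28089 = -572061 - 28089 = -600150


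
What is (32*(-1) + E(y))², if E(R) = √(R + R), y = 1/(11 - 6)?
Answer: (160 - √10)²/25 ≈ 983.92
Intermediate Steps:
y = ⅕ (y = 1/5 = ⅕ ≈ 0.20000)
E(R) = √2*√R (E(R) = √(2*R) = √2*√R)
(32*(-1) + E(y))² = (32*(-1) + √2*√(⅕))² = (-32 + √2*(√5/5))² = (-32 + √10/5)²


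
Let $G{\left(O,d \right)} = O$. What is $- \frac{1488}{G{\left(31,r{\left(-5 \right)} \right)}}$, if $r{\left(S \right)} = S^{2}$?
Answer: $-48$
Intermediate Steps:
$- \frac{1488}{G{\left(31,r{\left(-5 \right)} \right)}} = - \frac{1488}{31} = \left(-1488\right) \frac{1}{31} = -48$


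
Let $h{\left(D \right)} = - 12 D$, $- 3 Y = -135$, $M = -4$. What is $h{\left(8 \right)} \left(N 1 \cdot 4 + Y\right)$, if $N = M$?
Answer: $-2784$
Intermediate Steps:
$N = -4$
$Y = 45$ ($Y = \left(- \frac{1}{3}\right) \left(-135\right) = 45$)
$h{\left(8 \right)} \left(N 1 \cdot 4 + Y\right) = \left(-12\right) 8 \left(- 4 \cdot 1 \cdot 4 + 45\right) = - 96 \left(\left(-4\right) 4 + 45\right) = - 96 \left(-16 + 45\right) = \left(-96\right) 29 = -2784$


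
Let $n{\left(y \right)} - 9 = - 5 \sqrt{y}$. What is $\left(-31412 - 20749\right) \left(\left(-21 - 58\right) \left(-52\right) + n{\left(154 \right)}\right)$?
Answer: $-214746837 + 260805 \sqrt{154} \approx -2.1151 \cdot 10^{8}$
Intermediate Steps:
$n{\left(y \right)} = 9 - 5 \sqrt{y}$
$\left(-31412 - 20749\right) \left(\left(-21 - 58\right) \left(-52\right) + n{\left(154 \right)}\right) = \left(-31412 - 20749\right) \left(\left(-21 - 58\right) \left(-52\right) + \left(9 - 5 \sqrt{154}\right)\right) = - 52161 \left(\left(-79\right) \left(-52\right) + \left(9 - 5 \sqrt{154}\right)\right) = - 52161 \left(4108 + \left(9 - 5 \sqrt{154}\right)\right) = - 52161 \left(4117 - 5 \sqrt{154}\right) = -214746837 + 260805 \sqrt{154}$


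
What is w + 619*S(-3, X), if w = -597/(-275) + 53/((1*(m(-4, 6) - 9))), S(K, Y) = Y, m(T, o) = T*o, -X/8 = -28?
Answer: 114391666/825 ≈ 1.3866e+5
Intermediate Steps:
X = 224 (X = -8*(-28) = 224)
w = 466/825 (w = -597/(-275) + 53/((1*(-4*6 - 9))) = -597*(-1/275) + 53/((1*(-24 - 9))) = 597/275 + 53/((1*(-33))) = 597/275 + 53/(-33) = 597/275 + 53*(-1/33) = 597/275 - 53/33 = 466/825 ≈ 0.56485)
w + 619*S(-3, X) = 466/825 + 619*224 = 466/825 + 138656 = 114391666/825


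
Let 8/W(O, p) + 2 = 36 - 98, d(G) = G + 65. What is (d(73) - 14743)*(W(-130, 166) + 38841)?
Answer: -4538167835/8 ≈ -5.6727e+8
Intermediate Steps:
d(G) = 65 + G
W(O, p) = -⅛ (W(O, p) = 8/(-2 + (36 - 98)) = 8/(-2 - 62) = 8/(-64) = 8*(-1/64) = -⅛)
(d(73) - 14743)*(W(-130, 166) + 38841) = ((65 + 73) - 14743)*(-⅛ + 38841) = (138 - 14743)*(310727/8) = -14605*310727/8 = -4538167835/8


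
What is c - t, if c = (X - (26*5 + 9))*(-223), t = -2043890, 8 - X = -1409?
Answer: 1758896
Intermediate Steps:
X = 1417 (X = 8 - 1*(-1409) = 8 + 1409 = 1417)
c = -284994 (c = (1417 - (26*5 + 9))*(-223) = (1417 - (130 + 9))*(-223) = (1417 - 1*139)*(-223) = (1417 - 139)*(-223) = 1278*(-223) = -284994)
c - t = -284994 - 1*(-2043890) = -284994 + 2043890 = 1758896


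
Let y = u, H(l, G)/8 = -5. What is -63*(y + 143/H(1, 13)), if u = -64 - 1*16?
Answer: 210609/40 ≈ 5265.2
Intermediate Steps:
u = -80 (u = -64 - 16 = -80)
H(l, G) = -40 (H(l, G) = 8*(-5) = -40)
y = -80
-63*(y + 143/H(1, 13)) = -63*(-80 + 143/(-40)) = -63*(-80 + 143*(-1/40)) = -63*(-80 - 143/40) = -63*(-3343/40) = 210609/40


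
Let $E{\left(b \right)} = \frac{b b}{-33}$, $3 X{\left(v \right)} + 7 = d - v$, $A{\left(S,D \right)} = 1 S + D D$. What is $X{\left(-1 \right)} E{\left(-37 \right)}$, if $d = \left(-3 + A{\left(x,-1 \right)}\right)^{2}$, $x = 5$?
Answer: $- \frac{1369}{33} \approx -41.485$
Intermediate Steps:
$A{\left(S,D \right)} = S + D^{2}$
$d = 9$ ($d = \left(-3 + \left(5 + \left(-1\right)^{2}\right)\right)^{2} = \left(-3 + \left(5 + 1\right)\right)^{2} = \left(-3 + 6\right)^{2} = 3^{2} = 9$)
$X{\left(v \right)} = \frac{2}{3} - \frac{v}{3}$ ($X{\left(v \right)} = - \frac{7}{3} + \frac{9 - v}{3} = - \frac{7}{3} - \left(-3 + \frac{v}{3}\right) = \frac{2}{3} - \frac{v}{3}$)
$E{\left(b \right)} = - \frac{b^{2}}{33}$ ($E{\left(b \right)} = b^{2} \left(- \frac{1}{33}\right) = - \frac{b^{2}}{33}$)
$X{\left(-1 \right)} E{\left(-37 \right)} = \left(\frac{2}{3} - - \frac{1}{3}\right) \left(- \frac{\left(-37\right)^{2}}{33}\right) = \left(\frac{2}{3} + \frac{1}{3}\right) \left(\left(- \frac{1}{33}\right) 1369\right) = 1 \left(- \frac{1369}{33}\right) = - \frac{1369}{33}$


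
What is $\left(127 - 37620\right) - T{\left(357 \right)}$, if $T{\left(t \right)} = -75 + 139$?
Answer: $-37557$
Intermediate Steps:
$T{\left(t \right)} = 64$
$\left(127 - 37620\right) - T{\left(357 \right)} = \left(127 - 37620\right) - 64 = -37493 - 64 = -37557$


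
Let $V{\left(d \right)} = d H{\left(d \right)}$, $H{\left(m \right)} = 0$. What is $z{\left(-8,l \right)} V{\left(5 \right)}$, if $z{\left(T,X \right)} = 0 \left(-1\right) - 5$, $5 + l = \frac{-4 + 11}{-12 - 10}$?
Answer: $0$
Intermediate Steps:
$V{\left(d \right)} = 0$ ($V{\left(d \right)} = d 0 = 0$)
$l = - \frac{117}{22}$ ($l = -5 + \frac{-4 + 11}{-12 - 10} = -5 + \frac{7}{-22} = -5 + 7 \left(- \frac{1}{22}\right) = -5 - \frac{7}{22} = - \frac{117}{22} \approx -5.3182$)
$z{\left(T,X \right)} = -5$ ($z{\left(T,X \right)} = 0 - 5 = -5$)
$z{\left(-8,l \right)} V{\left(5 \right)} = \left(-5\right) 0 = 0$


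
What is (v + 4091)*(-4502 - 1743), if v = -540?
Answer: -22175995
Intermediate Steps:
(v + 4091)*(-4502 - 1743) = (-540 + 4091)*(-4502 - 1743) = 3551*(-6245) = -22175995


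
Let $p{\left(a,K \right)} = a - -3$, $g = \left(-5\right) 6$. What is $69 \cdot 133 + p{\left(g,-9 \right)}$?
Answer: $9150$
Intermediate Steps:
$g = -30$
$p{\left(a,K \right)} = 3 + a$ ($p{\left(a,K \right)} = a + 3 = 3 + a$)
$69 \cdot 133 + p{\left(g,-9 \right)} = 69 \cdot 133 + \left(3 - 30\right) = 9177 - 27 = 9150$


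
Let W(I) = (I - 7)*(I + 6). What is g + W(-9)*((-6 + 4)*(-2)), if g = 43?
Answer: 235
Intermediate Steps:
W(I) = (-7 + I)*(6 + I)
g + W(-9)*((-6 + 4)*(-2)) = 43 + (-42 + (-9)**2 - 1*(-9))*((-6 + 4)*(-2)) = 43 + (-42 + 81 + 9)*(-2*(-2)) = 43 + 48*4 = 43 + 192 = 235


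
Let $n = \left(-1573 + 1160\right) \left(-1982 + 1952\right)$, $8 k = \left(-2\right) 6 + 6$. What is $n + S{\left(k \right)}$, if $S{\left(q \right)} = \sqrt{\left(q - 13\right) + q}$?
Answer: $12390 + \frac{i \sqrt{58}}{2} \approx 12390.0 + 3.8079 i$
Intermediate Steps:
$k = - \frac{3}{4}$ ($k = \frac{\left(-2\right) 6 + 6}{8} = \frac{-12 + 6}{8} = \frac{1}{8} \left(-6\right) = - \frac{3}{4} \approx -0.75$)
$S{\left(q \right)} = \sqrt{-13 + 2 q}$ ($S{\left(q \right)} = \sqrt{\left(q - 13\right) + q} = \sqrt{\left(-13 + q\right) + q} = \sqrt{-13 + 2 q}$)
$n = 12390$ ($n = \left(-413\right) \left(-30\right) = 12390$)
$n + S{\left(k \right)} = 12390 + \sqrt{-13 + 2 \left(- \frac{3}{4}\right)} = 12390 + \sqrt{-13 - \frac{3}{2}} = 12390 + \sqrt{- \frac{29}{2}} = 12390 + \frac{i \sqrt{58}}{2}$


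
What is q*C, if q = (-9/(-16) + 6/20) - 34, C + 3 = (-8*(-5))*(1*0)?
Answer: 7953/80 ≈ 99.412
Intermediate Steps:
C = -3 (C = -3 + (-8*(-5))*(1*0) = -3 + 40*0 = -3 + 0 = -3)
q = -2651/80 (q = (-9*(-1/16) + 6*(1/20)) - 34 = (9/16 + 3/10) - 34 = 69/80 - 34 = -2651/80 ≈ -33.138)
q*C = -2651/80*(-3) = 7953/80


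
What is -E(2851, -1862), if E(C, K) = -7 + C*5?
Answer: -14248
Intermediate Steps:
E(C, K) = -7 + 5*C
-E(2851, -1862) = -(-7 + 5*2851) = -(-7 + 14255) = -1*14248 = -14248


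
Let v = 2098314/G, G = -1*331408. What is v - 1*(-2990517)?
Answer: 495539579811/165704 ≈ 2.9905e+6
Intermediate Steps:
G = -331408
v = -1049157/165704 (v = 2098314/(-331408) = 2098314*(-1/331408) = -1049157/165704 ≈ -6.3315)
v - 1*(-2990517) = -1049157/165704 - 1*(-2990517) = -1049157/165704 + 2990517 = 495539579811/165704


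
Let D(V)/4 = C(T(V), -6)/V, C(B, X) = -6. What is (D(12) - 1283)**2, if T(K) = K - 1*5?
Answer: 1651225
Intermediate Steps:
T(K) = -5 + K (T(K) = K - 5 = -5 + K)
D(V) = -24/V (D(V) = 4*(-6/V) = -24/V)
(D(12) - 1283)**2 = (-24/12 - 1283)**2 = (-24*1/12 - 1283)**2 = (-2 - 1283)**2 = (-1285)**2 = 1651225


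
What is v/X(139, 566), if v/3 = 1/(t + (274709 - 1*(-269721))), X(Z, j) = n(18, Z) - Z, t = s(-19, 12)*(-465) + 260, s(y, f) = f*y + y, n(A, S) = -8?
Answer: -1/32317705 ≈ -3.0943e-8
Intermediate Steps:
s(y, f) = y + f*y
t = 115115 (t = -19*(1 + 12)*(-465) + 260 = -19*13*(-465) + 260 = -247*(-465) + 260 = 114855 + 260 = 115115)
X(Z, j) = -8 - Z
v = 3/659545 (v = 3/(115115 + (274709 - 1*(-269721))) = 3/(115115 + (274709 + 269721)) = 3/(115115 + 544430) = 3/659545 ≈ 4.5486e-6)
v/X(139, 566) = 3/(659545*(-8 - 1*139)) = 3/(659545*(-8 - 139)) = (3/659545)/(-147) = (3/659545)*(-1/147) = -1/32317705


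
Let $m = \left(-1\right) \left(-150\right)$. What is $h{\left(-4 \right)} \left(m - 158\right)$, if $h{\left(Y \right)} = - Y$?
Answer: $-32$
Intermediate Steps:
$m = 150$
$h{\left(-4 \right)} \left(m - 158\right) = \left(-1\right) \left(-4\right) \left(150 - 158\right) = 4 \left(-8\right) = -32$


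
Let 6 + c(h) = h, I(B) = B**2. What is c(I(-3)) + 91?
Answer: 94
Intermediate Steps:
c(h) = -6 + h
c(I(-3)) + 91 = (-6 + (-3)**2) + 91 = (-6 + 9) + 91 = 3 + 91 = 94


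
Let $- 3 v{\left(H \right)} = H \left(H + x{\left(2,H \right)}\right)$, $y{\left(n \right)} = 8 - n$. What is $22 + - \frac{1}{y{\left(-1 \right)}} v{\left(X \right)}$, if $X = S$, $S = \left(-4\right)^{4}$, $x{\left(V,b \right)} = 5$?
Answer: $\frac{7490}{3} \approx 2496.7$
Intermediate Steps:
$S = 256$
$X = 256$
$v{\left(H \right)} = - \frac{H \left(5 + H\right)}{3}$ ($v{\left(H \right)} = - \frac{H \left(H + 5\right)}{3} = - \frac{H \left(5 + H\right)}{3}$)
$22 + - \frac{1}{y{\left(-1 \right)}} v{\left(X \right)} = 22 + - \frac{1}{8 - -1} \left(\left(- \frac{1}{3}\right) 256 \left(5 + 256\right)\right) = 22 + - \frac{1}{8 + 1} \left(\left(- \frac{1}{3}\right) 256 \cdot 261\right) = 22 + - \frac{1}{9} \left(-22272\right) = 22 + \left(-1\right) \frac{1}{9} \left(-22272\right) = 22 - - \frac{7424}{3} = 22 + \frac{7424}{3} = \frac{7490}{3}$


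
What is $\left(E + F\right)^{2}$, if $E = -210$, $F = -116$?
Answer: $106276$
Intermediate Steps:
$\left(E + F\right)^{2} = \left(-210 - 116\right)^{2} = \left(-326\right)^{2} = 106276$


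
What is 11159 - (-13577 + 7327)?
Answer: 17409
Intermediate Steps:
11159 - (-13577 + 7327) = 11159 - 1*(-6250) = 11159 + 6250 = 17409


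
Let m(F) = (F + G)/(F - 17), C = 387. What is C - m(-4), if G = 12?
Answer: 8135/21 ≈ 387.38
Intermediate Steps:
m(F) = (12 + F)/(-17 + F) (m(F) = (F + 12)/(F - 17) = (12 + F)/(-17 + F))
C - m(-4) = 387 - (12 - 4)/(-17 - 4) = 387 - 8/(-21) = 387 - (-1)*8/21 = 387 - 1*(-8/21) = 387 + 8/21 = 8135/21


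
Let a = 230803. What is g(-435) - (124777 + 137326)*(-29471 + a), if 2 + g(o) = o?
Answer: -52769721633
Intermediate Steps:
g(o) = -2 + o
g(-435) - (124777 + 137326)*(-29471 + a) = (-2 - 435) - (124777 + 137326)*(-29471 + 230803) = -437 - 262103*201332 = -437 - 1*52769721196 = -437 - 52769721196 = -52769721633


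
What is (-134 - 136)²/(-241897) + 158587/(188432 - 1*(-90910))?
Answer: 17997687739/67571991774 ≈ 0.26635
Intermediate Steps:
(-134 - 136)²/(-241897) + 158587/(188432 - 1*(-90910)) = (-270)²*(-1/241897) + 158587/(188432 + 90910) = 72900*(-1/241897) + 158587/279342 = -72900/241897 + 158587*(1/279342) = -72900/241897 + 158587/279342 = 17997687739/67571991774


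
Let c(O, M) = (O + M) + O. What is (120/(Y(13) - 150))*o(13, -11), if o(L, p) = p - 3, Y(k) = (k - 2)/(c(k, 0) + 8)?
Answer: 8160/727 ≈ 11.224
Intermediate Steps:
c(O, M) = M + 2*O (c(O, M) = (M + O) + O = M + 2*O)
Y(k) = (-2 + k)/(8 + 2*k) (Y(k) = (k - 2)/((0 + 2*k) + 8) = (-2 + k)/(2*k + 8) = (-2 + k)/(8 + 2*k))
o(L, p) = -3 + p
(120/(Y(13) - 150))*o(13, -11) = (120/((-2 + 13)/(2*(4 + 13)) - 150))*(-3 - 11) = (120/((½)*11/17 - 150))*(-14) = (120/((½)*(1/17)*11 - 150))*(-14) = (120/(11/34 - 150))*(-14) = (120/(-5089/34))*(-14) = (120*(-34/5089))*(-14) = -4080/5089*(-14) = 8160/727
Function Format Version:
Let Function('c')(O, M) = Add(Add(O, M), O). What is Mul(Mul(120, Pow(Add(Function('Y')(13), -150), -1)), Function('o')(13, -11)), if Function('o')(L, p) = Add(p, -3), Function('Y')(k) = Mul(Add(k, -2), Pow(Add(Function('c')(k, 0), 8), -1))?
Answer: Rational(8160, 727) ≈ 11.224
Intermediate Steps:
Function('c')(O, M) = Add(M, Mul(2, O)) (Function('c')(O, M) = Add(Add(M, O), O) = Add(M, Mul(2, O)))
Function('Y')(k) = Mul(Pow(Add(8, Mul(2, k)), -1), Add(-2, k)) (Function('Y')(k) = Mul(Add(k, -2), Pow(Add(Add(0, Mul(2, k)), 8), -1)) = Mul(Add(-2, k), Pow(Add(Mul(2, k), 8), -1)) = Mul(Add(-2, k), Pow(Add(8, Mul(2, k)), -1)) = Mul(Pow(Add(8, Mul(2, k)), -1), Add(-2, k)))
Function('o')(L, p) = Add(-3, p)
Mul(Mul(120, Pow(Add(Function('Y')(13), -150), -1)), Function('o')(13, -11)) = Mul(Mul(120, Pow(Add(Mul(Rational(1, 2), Pow(Add(4, 13), -1), Add(-2, 13)), -150), -1)), Add(-3, -11)) = Mul(Mul(120, Pow(Add(Mul(Rational(1, 2), Pow(17, -1), 11), -150), -1)), -14) = Mul(Mul(120, Pow(Add(Mul(Rational(1, 2), Rational(1, 17), 11), -150), -1)), -14) = Mul(Mul(120, Pow(Add(Rational(11, 34), -150), -1)), -14) = Mul(Mul(120, Pow(Rational(-5089, 34), -1)), -14) = Mul(Mul(120, Rational(-34, 5089)), -14) = Mul(Rational(-4080, 5089), -14) = Rational(8160, 727)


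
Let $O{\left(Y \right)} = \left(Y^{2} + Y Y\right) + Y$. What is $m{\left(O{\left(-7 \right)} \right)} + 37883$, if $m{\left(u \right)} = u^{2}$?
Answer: $46164$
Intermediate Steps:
$O{\left(Y \right)} = Y + 2 Y^{2}$ ($O{\left(Y \right)} = \left(Y^{2} + Y^{2}\right) + Y = 2 Y^{2} + Y = Y + 2 Y^{2}$)
$m{\left(O{\left(-7 \right)} \right)} + 37883 = \left(- 7 \left(1 + 2 \left(-7\right)\right)\right)^{2} + 37883 = \left(- 7 \left(1 - 14\right)\right)^{2} + 37883 = \left(\left(-7\right) \left(-13\right)\right)^{2} + 37883 = 91^{2} + 37883 = 8281 + 37883 = 46164$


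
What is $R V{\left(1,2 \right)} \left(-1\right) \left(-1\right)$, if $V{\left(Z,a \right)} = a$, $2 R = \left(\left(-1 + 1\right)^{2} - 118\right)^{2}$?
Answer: $13924$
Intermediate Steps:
$R = 6962$ ($R = \frac{\left(\left(-1 + 1\right)^{2} - 118\right)^{2}}{2} = \frac{\left(0^{2} - 118\right)^{2}}{2} = \frac{\left(0 - 118\right)^{2}}{2} = \frac{\left(-118\right)^{2}}{2} = \frac{1}{2} \cdot 13924 = 6962$)
$R V{\left(1,2 \right)} \left(-1\right) \left(-1\right) = 6962 \cdot 2 \left(-1\right) \left(-1\right) = 6962 \left(\left(-2\right) \left(-1\right)\right) = 6962 \cdot 2 = 13924$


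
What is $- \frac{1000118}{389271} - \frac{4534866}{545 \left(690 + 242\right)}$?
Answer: $- \frac{1136645879803}{98863155870} \approx -11.497$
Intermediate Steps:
$- \frac{1000118}{389271} - \frac{4534866}{545 \left(690 + 242\right)} = \left(-1000118\right) \frac{1}{389271} - \frac{4534866}{545 \cdot 932} = - \frac{1000118}{389271} - \frac{4534866}{507940} = - \frac{1000118}{389271} - \frac{2267433}{253970} = - \frac{1136645879803}{98863155870}$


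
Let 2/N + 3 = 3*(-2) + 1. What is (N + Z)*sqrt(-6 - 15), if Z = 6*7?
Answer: 167*I*sqrt(21)/4 ≈ 191.32*I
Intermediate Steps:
N = -1/4 (N = 2/(-3 + (3*(-2) + 1)) = 2/(-3 + (-6 + 1)) = 2/(-3 - 5) = 2/(-8) = 2*(-1/8) = -1/4 ≈ -0.25000)
Z = 42
(N + Z)*sqrt(-6 - 15) = (-1/4 + 42)*sqrt(-6 - 15) = 167*sqrt(-21)/4 = 167*(I*sqrt(21))/4 = 167*I*sqrt(21)/4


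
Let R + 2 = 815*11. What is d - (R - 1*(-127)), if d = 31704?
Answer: 22614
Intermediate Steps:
R = 8963 (R = -2 + 815*11 = -2 + 8965 = 8963)
d - (R - 1*(-127)) = 31704 - (8963 - 1*(-127)) = 31704 - (8963 + 127) = 31704 - 1*9090 = 31704 - 9090 = 22614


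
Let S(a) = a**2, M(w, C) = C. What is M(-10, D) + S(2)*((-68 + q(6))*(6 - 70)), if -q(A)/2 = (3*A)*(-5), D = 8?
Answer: -28664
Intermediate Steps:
q(A) = 30*A (q(A) = -2*3*A*(-5) = -(-30)*A = 30*A)
M(-10, D) + S(2)*((-68 + q(6))*(6 - 70)) = 8 + 2**2*((-68 + 30*6)*(6 - 70)) = 8 + 4*((-68 + 180)*(-64)) = 8 + 4*(112*(-64)) = 8 + 4*(-7168) = 8 - 28672 = -28664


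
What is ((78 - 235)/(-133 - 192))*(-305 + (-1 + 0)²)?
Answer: -47728/325 ≈ -146.86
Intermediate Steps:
((78 - 235)/(-133 - 192))*(-305 + (-1 + 0)²) = (-157/(-325))*(-305 + (-1)²) = (-157*(-1/325))*(-305 + 1) = (157/325)*(-304) = -47728/325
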